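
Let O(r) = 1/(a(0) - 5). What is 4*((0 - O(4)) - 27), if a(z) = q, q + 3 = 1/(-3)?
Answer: -2688/25 ≈ -107.52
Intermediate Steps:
q = -10/3 (q = -3 + 1/(-3) = -3 - ⅓ = -10/3 ≈ -3.3333)
a(z) = -10/3
O(r) = -3/25 (O(r) = 1/(-10/3 - 5) = 1/(-25/3) = -3/25)
4*((0 - O(4)) - 27) = 4*((0 - 1*(-3/25)) - 27) = 4*((0 + 3/25) - 27) = 4*(3/25 - 27) = 4*(-672/25) = -2688/25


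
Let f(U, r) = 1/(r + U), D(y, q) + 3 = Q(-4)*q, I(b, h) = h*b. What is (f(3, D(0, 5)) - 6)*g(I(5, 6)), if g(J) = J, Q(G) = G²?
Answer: -1437/8 ≈ -179.63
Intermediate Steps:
I(b, h) = b*h
D(y, q) = -3 + 16*q (D(y, q) = -3 + (-4)²*q = -3 + 16*q)
f(U, r) = 1/(U + r)
(f(3, D(0, 5)) - 6)*g(I(5, 6)) = (1/(3 + (-3 + 16*5)) - 6)*(5*6) = (1/(3 + (-3 + 80)) - 6)*30 = (1/(3 + 77) - 6)*30 = (1/80 - 6)*30 = -479/80*30 = -1437/8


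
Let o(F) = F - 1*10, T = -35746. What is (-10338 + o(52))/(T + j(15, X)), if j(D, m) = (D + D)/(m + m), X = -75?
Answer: 5720/19859 ≈ 0.28803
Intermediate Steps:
j(D, m) = D/m (j(D, m) = (2*D)/((2*m)) = (2*D)*(1/(2*m)) = D/m)
o(F) = -10 + F (o(F) = F - 10 = -10 + F)
(-10338 + o(52))/(T + j(15, X)) = (-10338 + (-10 + 52))/(-35746 + 15/(-75)) = (-10338 + 42)/(-35746 + 15*(-1/75)) = -10296/(-35746 - ⅕) = -10296/(-178731/5) = -10296*(-5/178731) = 5720/19859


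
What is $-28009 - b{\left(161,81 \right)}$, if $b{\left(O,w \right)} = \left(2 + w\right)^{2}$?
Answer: $-34898$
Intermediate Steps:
$-28009 - b{\left(161,81 \right)} = -28009 - \left(2 + 81\right)^{2} = -28009 - 83^{2} = -28009 - 6889 = -34898$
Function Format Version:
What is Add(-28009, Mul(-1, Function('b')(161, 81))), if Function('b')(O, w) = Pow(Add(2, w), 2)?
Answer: -34898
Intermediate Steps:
Add(-28009, Mul(-1, Function('b')(161, 81))) = Add(-28009, Mul(-1, Pow(Add(2, 81), 2))) = Add(-28009, Mul(-1, Pow(83, 2))) = Add(-28009, Mul(-1, 6889)) = Add(-28009, -6889) = -34898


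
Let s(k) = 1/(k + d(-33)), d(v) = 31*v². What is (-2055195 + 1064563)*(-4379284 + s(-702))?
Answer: 143409823381560184/33057 ≈ 4.3383e+12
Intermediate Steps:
s(k) = 1/(33759 + k) (s(k) = 1/(k + 31*(-33)²) = 1/(k + 31*1089) = 1/(k + 33759) = 1/(33759 + k))
(-2055195 + 1064563)*(-4379284 + s(-702)) = (-2055195 + 1064563)*(-4379284 + 1/(33759 - 702)) = -990632*(-4379284 + 1/33057) = -990632*(-144765991187/33057) = 143409823381560184/33057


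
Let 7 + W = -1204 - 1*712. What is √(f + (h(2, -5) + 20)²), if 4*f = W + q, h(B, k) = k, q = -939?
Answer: 3*I*√218/2 ≈ 22.147*I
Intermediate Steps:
W = -1923 (W = -7 + (-1204 - 1*712) = -7 + (-1204 - 712) = -7 - 1916 = -1923)
f = -1431/2 (f = (-1923 - 939)/4 = (¼)*(-2862) = -1431/2 ≈ -715.50)
√(f + (h(2, -5) + 20)²) = √(-1431/2 + (-5 + 20)²) = √(-1431/2 + 15²) = √(-1431/2 + 225) = √(-981/2) = 3*I*√218/2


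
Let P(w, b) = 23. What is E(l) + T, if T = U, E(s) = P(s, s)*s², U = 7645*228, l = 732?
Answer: 14067012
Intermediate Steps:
U = 1743060
E(s) = 23*s²
T = 1743060
E(l) + T = 23*732² + 1743060 = 23*535824 + 1743060 = 12323952 + 1743060 = 14067012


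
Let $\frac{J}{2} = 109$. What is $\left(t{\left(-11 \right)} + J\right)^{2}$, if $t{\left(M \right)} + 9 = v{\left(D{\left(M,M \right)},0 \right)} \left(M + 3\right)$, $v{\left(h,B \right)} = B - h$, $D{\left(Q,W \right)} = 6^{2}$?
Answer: $247009$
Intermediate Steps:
$J = 218$ ($J = 2 \cdot 109 = 218$)
$D{\left(Q,W \right)} = 36$
$t{\left(M \right)} = -117 - 36 M$ ($t{\left(M \right)} = -9 + \left(0 - 36\right) \left(M + 3\right) = -9 + \left(0 - 36\right) \left(3 + M\right) = -9 - 36 \left(3 + M\right) = -9 - \left(108 + 36 M\right) = -117 - 36 M$)
$\left(t{\left(-11 \right)} + J\right)^{2} = \left(\left(-117 - -396\right) + 218\right)^{2} = \left(\left(-117 + 396\right) + 218\right)^{2} = \left(279 + 218\right)^{2} = 497^{2} = 247009$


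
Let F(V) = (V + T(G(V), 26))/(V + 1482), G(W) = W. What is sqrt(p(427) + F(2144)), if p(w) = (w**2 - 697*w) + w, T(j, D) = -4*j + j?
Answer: I*sqrt(7705204231)/259 ≈ 338.92*I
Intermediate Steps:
T(j, D) = -3*j
F(V) = -2*V/(1482 + V) (F(V) = (V - 3*V)/(V + 1482) = (-2*V)/(1482 + V) = -2*V/(1482 + V))
p(w) = w**2 - 696*w
sqrt(p(427) + F(2144)) = sqrt(427*(-696 + 427) - 2*2144/(1482 + 2144)) = sqrt(427*(-269) - 2*2144/3626) = sqrt(-114863 - 2*2144*1/3626) = sqrt(-114863 - 2144/1813) = sqrt(-208248763/1813) = I*sqrt(7705204231)/259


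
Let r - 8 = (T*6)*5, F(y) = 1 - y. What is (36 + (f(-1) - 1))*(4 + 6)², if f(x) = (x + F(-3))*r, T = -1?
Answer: -3100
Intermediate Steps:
r = -22 (r = 8 - 1*6*5 = 8 - 6*5 = 8 - 30 = -22)
f(x) = -88 - 22*x (f(x) = (x + (1 - 1*(-3)))*(-22) = (x + (1 + 3))*(-22) = (x + 4)*(-22) = (4 + x)*(-22) = -88 - 22*x)
(36 + (f(-1) - 1))*(4 + 6)² = (36 + ((-88 - 22*(-1)) - 1))*(4 + 6)² = (36 + ((-88 + 22) - 1))*10² = (36 + (-66 - 1))*100 = (36 - 67)*100 = -31*100 = -3100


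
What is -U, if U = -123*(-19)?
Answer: -2337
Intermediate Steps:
U = 2337
-U = -1*2337 = -2337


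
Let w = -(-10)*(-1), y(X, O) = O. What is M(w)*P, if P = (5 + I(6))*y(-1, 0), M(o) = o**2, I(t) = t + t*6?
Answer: 0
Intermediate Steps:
I(t) = 7*t (I(t) = t + 6*t = 7*t)
w = -10 (w = -2*5 = -10)
P = 0 (P = (5 + 7*6)*0 = (5 + 42)*0 = 47*0 = 0)
M(w)*P = (-10)**2*0 = 100*0 = 0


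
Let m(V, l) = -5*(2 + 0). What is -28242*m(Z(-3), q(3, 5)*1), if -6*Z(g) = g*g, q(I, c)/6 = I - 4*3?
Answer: 282420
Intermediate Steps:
q(I, c) = -72 + 6*I (q(I, c) = 6*(I - 4*3) = 6*(I - 12) = 6*(-12 + I) = -72 + 6*I)
Z(g) = -g²/6 (Z(g) = -g*g/6 = -g²/6)
m(V, l) = -10 (m(V, l) = -5*2 = -10)
-28242*m(Z(-3), q(3, 5)*1) = -28242*(-10) = 282420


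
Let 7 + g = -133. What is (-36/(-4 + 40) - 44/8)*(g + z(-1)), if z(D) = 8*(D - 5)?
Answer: 1222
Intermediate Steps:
g = -140 (g = -7 - 133 = -140)
z(D) = -40 + 8*D (z(D) = 8*(-5 + D) = -40 + 8*D)
(-36/(-4 + 40) - 44/8)*(g + z(-1)) = (-36/(-4 + 40) - 44/8)*(-140 + (-40 + 8*(-1))) = (-36/36 - 44*⅛)*(-140 + (-40 - 8)) = (-36*1/36 - 11/2)*(-140 - 48) = (-1 - 11/2)*(-188) = -13/2*(-188) = 1222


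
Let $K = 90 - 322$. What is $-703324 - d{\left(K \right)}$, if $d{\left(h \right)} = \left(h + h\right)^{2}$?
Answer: $-918620$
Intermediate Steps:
$K = -232$ ($K = 90 - 322 = -232$)
$d{\left(h \right)} = 4 h^{2}$ ($d{\left(h \right)} = \left(2 h\right)^{2} = 4 h^{2}$)
$-703324 - d{\left(K \right)} = -703324 - 4 \left(-232\right)^{2} = -703324 - 4 \cdot 53824 = -703324 - 215296 = -918620$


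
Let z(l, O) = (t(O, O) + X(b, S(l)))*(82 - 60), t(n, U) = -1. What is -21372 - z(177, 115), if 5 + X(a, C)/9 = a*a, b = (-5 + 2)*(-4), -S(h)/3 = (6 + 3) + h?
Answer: -48872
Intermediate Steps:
S(h) = -27 - 3*h (S(h) = -3*((6 + 3) + h) = -3*(9 + h) = -27 - 3*h)
b = 12 (b = -3*(-4) = 12)
X(a, C) = -45 + 9*a² (X(a, C) = -45 + 9*(a*a) = -45 + 9*a²)
z(l, O) = 27500 (z(l, O) = (-1 + (-45 + 9*12²))*(82 - 60) = (-1 + (-45 + 9*144))*22 = (-1 + (-45 + 1296))*22 = (-1 + 1251)*22 = 1250*22 = 27500)
-21372 - z(177, 115) = -21372 - 1*27500 = -21372 - 27500 = -48872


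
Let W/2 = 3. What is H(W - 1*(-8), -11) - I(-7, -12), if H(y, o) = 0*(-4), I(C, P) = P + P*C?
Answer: -72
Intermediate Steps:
W = 6 (W = 2*3 = 6)
I(C, P) = P + C*P
H(y, o) = 0
H(W - 1*(-8), -11) - I(-7, -12) = 0 - (-12)*(1 - 7) = 0 - (-12)*(-6) = 0 - 1*72 = 0 - 72 = -72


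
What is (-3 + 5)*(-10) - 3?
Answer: -23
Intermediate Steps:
(-3 + 5)*(-10) - 3 = 2*(-10) - 3 = -20 - 3 = -23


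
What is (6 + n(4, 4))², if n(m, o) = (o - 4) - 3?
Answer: 9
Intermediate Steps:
n(m, o) = -7 + o (n(m, o) = (-4 + o) - 3 = -7 + o)
(6 + n(4, 4))² = (6 + (-7 + 4))² = (6 - 3)² = 3² = 9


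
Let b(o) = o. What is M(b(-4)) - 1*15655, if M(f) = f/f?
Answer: -15654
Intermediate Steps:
M(f) = 1
M(b(-4)) - 1*15655 = 1 - 1*15655 = 1 - 15655 = -15654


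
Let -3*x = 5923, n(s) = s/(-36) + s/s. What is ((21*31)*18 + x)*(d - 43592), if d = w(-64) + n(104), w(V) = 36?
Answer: -11459165851/27 ≈ -4.2441e+8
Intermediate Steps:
n(s) = 1 - s/36 (n(s) = s*(-1/36) + 1 = -s/36 + 1 = 1 - s/36)
x = -5923/3 (x = -⅓*5923 = -5923/3 ≈ -1974.3)
d = 307/9 (d = 36 + (1 - 1/36*104) = 36 + (1 - 26/9) = 36 - 17/9 = 307/9 ≈ 34.111)
((21*31)*18 + x)*(d - 43592) = ((21*31)*18 - 5923/3)*(307/9 - 43592) = (651*18 - 5923/3)*(-392021/9) = (11718 - 5923/3)*(-392021/9) = (29231/3)*(-392021/9) = -11459165851/27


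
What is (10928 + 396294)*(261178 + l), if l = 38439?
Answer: 122010633974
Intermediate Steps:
(10928 + 396294)*(261178 + l) = (10928 + 396294)*(261178 + 38439) = 407222*299617 = 122010633974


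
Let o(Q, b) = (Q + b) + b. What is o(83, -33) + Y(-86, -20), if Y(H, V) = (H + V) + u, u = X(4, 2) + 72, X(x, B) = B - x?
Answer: -19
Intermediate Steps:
u = 70 (u = (2 - 1*4) + 72 = (2 - 4) + 72 = -2 + 72 = 70)
o(Q, b) = Q + 2*b
Y(H, V) = 70 + H + V (Y(H, V) = (H + V) + 70 = 70 + H + V)
o(83, -33) + Y(-86, -20) = (83 + 2*(-33)) + (70 - 86 - 20) = (83 - 66) - 36 = 17 - 36 = -19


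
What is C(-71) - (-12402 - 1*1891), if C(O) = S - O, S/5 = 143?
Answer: 15079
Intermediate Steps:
S = 715 (S = 5*143 = 715)
C(O) = 715 - O
C(-71) - (-12402 - 1*1891) = (715 - 1*(-71)) - (-12402 - 1*1891) = (715 + 71) - (-12402 - 1891) = 786 - 1*(-14293) = 786 + 14293 = 15079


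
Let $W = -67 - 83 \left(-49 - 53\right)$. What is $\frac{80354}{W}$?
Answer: $\frac{80354}{8399} \approx 9.5671$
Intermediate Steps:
$W = 8399$ ($W = -67 - 83 \left(-49 - 53\right) = -67 - -8466 = -67 + 8466 = 8399$)
$\frac{80354}{W} = \frac{80354}{8399}$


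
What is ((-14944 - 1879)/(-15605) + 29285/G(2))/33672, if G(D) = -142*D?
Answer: -150738231/49742747680 ≈ -0.0030304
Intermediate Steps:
((-14944 - 1879)/(-15605) + 29285/G(2))/33672 = ((-14944 - 1879)/(-15605) + 29285/((-142*2)))/33672 = (-16823*(-1/15605) + 29285/(-284))*(1/33672) = (16823/15605 + 29285*(-1/284))*(1/33672) = (16823/15605 - 29285/284)*(1/33672) = -452214693/4431820*1/33672 = -150738231/49742747680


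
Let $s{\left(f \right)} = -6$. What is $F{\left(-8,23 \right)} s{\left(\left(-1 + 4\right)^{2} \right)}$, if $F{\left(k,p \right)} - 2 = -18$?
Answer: $96$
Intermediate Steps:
$F{\left(k,p \right)} = -16$ ($F{\left(k,p \right)} = 2 - 18 = -16$)
$F{\left(-8,23 \right)} s{\left(\left(-1 + 4\right)^{2} \right)} = \left(-16\right) \left(-6\right) = 96$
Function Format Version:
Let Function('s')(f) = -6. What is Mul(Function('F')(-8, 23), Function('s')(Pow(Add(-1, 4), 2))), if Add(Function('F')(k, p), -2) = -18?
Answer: 96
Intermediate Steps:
Function('F')(k, p) = -16 (Function('F')(k, p) = Add(2, -18) = -16)
Mul(Function('F')(-8, 23), Function('s')(Pow(Add(-1, 4), 2))) = Mul(-16, -6) = 96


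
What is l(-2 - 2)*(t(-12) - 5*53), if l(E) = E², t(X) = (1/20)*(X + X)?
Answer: -21296/5 ≈ -4259.2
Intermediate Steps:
t(X) = X/10 (t(X) = (1*(1/20))*(2*X) = (2*X)/20 = X/10)
l(-2 - 2)*(t(-12) - 5*53) = (-2 - 2)²*((⅒)*(-12) - 5*53) = (-4)²*(-6/5 - 265) = 16*(-1331/5) = -21296/5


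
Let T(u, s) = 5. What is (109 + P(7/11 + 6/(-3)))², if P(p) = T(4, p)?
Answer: 12996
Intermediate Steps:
P(p) = 5
(109 + P(7/11 + 6/(-3)))² = (109 + 5)² = 114² = 12996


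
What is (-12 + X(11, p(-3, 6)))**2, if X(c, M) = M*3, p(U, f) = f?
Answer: 36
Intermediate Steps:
X(c, M) = 3*M
(-12 + X(11, p(-3, 6)))**2 = (-12 + 3*6)**2 = (-12 + 18)**2 = 6**2 = 36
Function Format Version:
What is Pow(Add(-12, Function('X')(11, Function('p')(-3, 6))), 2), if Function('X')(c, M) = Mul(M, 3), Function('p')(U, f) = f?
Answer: 36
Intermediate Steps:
Function('X')(c, M) = Mul(3, M)
Pow(Add(-12, Function('X')(11, Function('p')(-3, 6))), 2) = Pow(Add(-12, Mul(3, 6)), 2) = Pow(Add(-12, 18), 2) = Pow(6, 2) = 36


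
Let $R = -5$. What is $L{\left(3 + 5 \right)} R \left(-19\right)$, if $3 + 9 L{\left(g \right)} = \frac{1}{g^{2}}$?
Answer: $- \frac{18145}{576} \approx -31.502$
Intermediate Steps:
$L{\left(g \right)} = - \frac{1}{3} + \frac{1}{9 g^{2}}$
$L{\left(3 + 5 \right)} R \left(-19\right) = \left(- \frac{1}{3} + \frac{1}{9 \left(3 + 5\right)^{2}}\right) \left(-5\right) \left(-19\right) = \left(- \frac{1}{3} + \frac{1}{9 \cdot 64}\right) \left(-5\right) \left(-19\right) = \left(- \frac{1}{3} + \frac{1}{9} \cdot \frac{1}{64}\right) \left(-5\right) \left(-19\right) = \left(- \frac{1}{3} + \frac{1}{576}\right) \left(-5\right) \left(-19\right) = \left(- \frac{191}{576}\right) \left(-5\right) \left(-19\right) = \frac{955}{576} \left(-19\right) = - \frac{18145}{576}$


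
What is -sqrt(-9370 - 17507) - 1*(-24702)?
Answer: 24702 - 17*I*sqrt(93) ≈ 24702.0 - 163.94*I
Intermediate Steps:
-sqrt(-9370 - 17507) - 1*(-24702) = -sqrt(-26877) + 24702 = -17*I*sqrt(93) + 24702 = 24702 - 17*I*sqrt(93)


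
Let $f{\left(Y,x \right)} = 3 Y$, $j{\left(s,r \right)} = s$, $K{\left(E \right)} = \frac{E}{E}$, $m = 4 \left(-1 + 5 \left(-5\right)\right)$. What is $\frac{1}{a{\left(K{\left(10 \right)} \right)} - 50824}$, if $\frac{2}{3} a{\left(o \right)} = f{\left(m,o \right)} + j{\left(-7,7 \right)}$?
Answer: $- \frac{2}{102605} \approx -1.9492 \cdot 10^{-5}$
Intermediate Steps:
$m = -104$ ($m = 4 \left(-1 - 25\right) = 4 \left(-26\right) = -104$)
$K{\left(E \right)} = 1$
$a{\left(o \right)} = - \frac{957}{2}$ ($a{\left(o \right)} = \frac{3 \left(3 \left(-104\right) - 7\right)}{2} = \frac{3 \left(-312 - 7\right)}{2} = \frac{3}{2} \left(-319\right) = - \frac{957}{2}$)
$\frac{1}{a{\left(K{\left(10 \right)} \right)} - 50824} = \frac{1}{- \frac{957}{2} - 50824} = \frac{1}{- \frac{102605}{2}} = - \frac{2}{102605}$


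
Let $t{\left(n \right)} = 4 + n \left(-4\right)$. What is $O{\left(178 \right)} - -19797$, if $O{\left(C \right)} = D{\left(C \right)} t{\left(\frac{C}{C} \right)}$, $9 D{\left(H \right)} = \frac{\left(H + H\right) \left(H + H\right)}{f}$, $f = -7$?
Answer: $19797$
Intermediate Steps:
$t{\left(n \right)} = 4 - 4 n$
$D{\left(H \right)} = - \frac{4 H^{2}}{63}$ ($D{\left(H \right)} = \frac{\left(H + H\right) \left(H + H\right) \frac{1}{-7}}{9} = \frac{2 H 2 H \left(- \frac{1}{7}\right)}{9} = \frac{4 H^{2} \left(- \frac{1}{7}\right)}{9} = \frac{\left(- \frac{4}{7}\right) H^{2}}{9} = - \frac{4 H^{2}}{63}$)
$O{\left(C \right)} = 0$ ($O{\left(C \right)} = - \frac{4 C^{2}}{63} \left(4 - 4 \frac{C}{C}\right) = - \frac{4 C^{2}}{63} \left(4 - 4\right) = - \frac{4 C^{2}}{63} \cdot 0 = 0$)
$O{\left(178 \right)} - -19797 = 0 - -19797 = 0 + 19797 = 19797$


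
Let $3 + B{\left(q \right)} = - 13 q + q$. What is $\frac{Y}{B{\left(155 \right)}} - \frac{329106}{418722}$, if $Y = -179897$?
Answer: $\frac{12452284526}{130013181} \approx 95.777$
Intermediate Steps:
$B{\left(q \right)} = -3 - 12 q$ ($B{\left(q \right)} = -3 + \left(- 13 q + q\right) = -3 - 12 q$)
$\frac{Y}{B{\left(155 \right)}} - \frac{329106}{418722} = - \frac{179897}{-3 - 1860} - \frac{329106}{418722} = - \frac{179897}{-3 - 1860} - \frac{54851}{69787} = - \frac{179897}{-1863} - \frac{54851}{69787} = \left(-179897\right) \left(- \frac{1}{1863}\right) - \frac{54851}{69787} = \frac{179897}{1863} - \frac{54851}{69787} = \frac{12452284526}{130013181}$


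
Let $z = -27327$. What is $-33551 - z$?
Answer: $-6224$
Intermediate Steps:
$-33551 - z = -33551 - -27327 = -33551 + 27327 = -6224$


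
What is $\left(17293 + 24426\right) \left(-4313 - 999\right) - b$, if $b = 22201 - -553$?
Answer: $-221634082$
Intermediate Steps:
$b = 22754$ ($b = 22201 + 553 = 22754$)
$\left(17293 + 24426\right) \left(-4313 - 999\right) - b = \left(17293 + 24426\right) \left(-4313 - 999\right) - 22754 = 41719 \left(-5312\right) - 22754 = -221611328 - 22754 = -221634082$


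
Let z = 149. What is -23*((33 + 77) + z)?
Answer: -5957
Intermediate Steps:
-23*((33 + 77) + z) = -23*((33 + 77) + 149) = -23*(110 + 149) = -23*259 = -5957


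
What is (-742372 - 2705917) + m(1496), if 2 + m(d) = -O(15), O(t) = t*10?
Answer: -3448441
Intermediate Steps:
O(t) = 10*t
m(d) = -152 (m(d) = -2 - 10*15 = -2 - 1*150 = -2 - 150 = -152)
(-742372 - 2705917) + m(1496) = (-742372 - 2705917) - 152 = -3448289 - 152 = -3448441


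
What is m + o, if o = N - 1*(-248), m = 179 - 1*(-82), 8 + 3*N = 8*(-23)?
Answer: 445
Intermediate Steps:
N = -64 (N = -8/3 + (8*(-23))/3 = -8/3 + (⅓)*(-184) = -8/3 - 184/3 = -64)
m = 261 (m = 179 + 82 = 261)
o = 184 (o = -64 - 1*(-248) = -64 + 248 = 184)
m + o = 261 + 184 = 445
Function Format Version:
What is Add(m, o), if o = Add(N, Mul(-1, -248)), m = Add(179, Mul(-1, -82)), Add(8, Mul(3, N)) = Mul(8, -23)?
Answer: 445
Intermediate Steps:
N = -64 (N = Add(Rational(-8, 3), Mul(Rational(1, 3), Mul(8, -23))) = Add(Rational(-8, 3), Mul(Rational(1, 3), -184)) = Add(Rational(-8, 3), Rational(-184, 3)) = -64)
m = 261 (m = Add(179, 82) = 261)
o = 184 (o = Add(-64, Mul(-1, -248)) = Add(-64, 248) = 184)
Add(m, o) = Add(261, 184) = 445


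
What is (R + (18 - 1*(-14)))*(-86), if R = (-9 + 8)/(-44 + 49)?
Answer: -13674/5 ≈ -2734.8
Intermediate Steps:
R = -1/5 ≈ -0.20000
(R + (18 - 1*(-14)))*(-86) = (-1/5 + (18 - 1*(-14)))*(-86) = (-1/5 + (18 + 14))*(-86) = (-1/5 + 32)*(-86) = (159/5)*(-86) = -13674/5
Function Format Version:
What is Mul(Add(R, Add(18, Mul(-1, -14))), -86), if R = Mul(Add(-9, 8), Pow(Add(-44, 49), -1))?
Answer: Rational(-13674, 5) ≈ -2734.8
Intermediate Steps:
R = Rational(-1, 5) (R = Mul(-1, Pow(5, -1)) = Mul(-1, Rational(1, 5)) = Rational(-1, 5) ≈ -0.20000)
Mul(Add(R, Add(18, Mul(-1, -14))), -86) = Mul(Add(Rational(-1, 5), Add(18, Mul(-1, -14))), -86) = Mul(Add(Rational(-1, 5), Add(18, 14)), -86) = Mul(Add(Rational(-1, 5), 32), -86) = Mul(Rational(159, 5), -86) = Rational(-13674, 5)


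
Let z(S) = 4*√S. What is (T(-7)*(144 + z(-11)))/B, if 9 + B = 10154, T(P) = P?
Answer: -1008/10145 - 28*I*√11/10145 ≈ -0.099359 - 0.0091538*I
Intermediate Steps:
B = 10145 (B = -9 + 10154 = 10145)
(T(-7)*(144 + z(-11)))/B = -7*(144 + 4*√(-11))/10145 = -7*(144 + 4*(I*√11))*(1/10145) = -7*(144 + 4*I*√11)*(1/10145) = (-1008 - 28*I*√11)*(1/10145) = -1008/10145 - 28*I*√11/10145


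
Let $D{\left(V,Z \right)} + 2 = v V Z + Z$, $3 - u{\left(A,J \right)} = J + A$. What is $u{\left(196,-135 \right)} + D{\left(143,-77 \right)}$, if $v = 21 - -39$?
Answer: $-660797$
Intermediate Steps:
$u{\left(A,J \right)} = 3 - A - J$ ($u{\left(A,J \right)} = 3 - \left(J + A\right) = 3 - \left(A + J\right) = 3 - A - J$)
$v = 60$ ($v = 21 + 39 = 60$)
$D{\left(V,Z \right)} = -2 + Z + 60 V Z$ ($D{\left(V,Z \right)} = -2 + \left(60 V Z + Z\right) = -2 + \left(Z + 60 V Z\right) = -2 + Z + 60 V Z$)
$u{\left(196,-135 \right)} + D{\left(143,-77 \right)} = \left(3 - 196 - -135\right) - \left(79 + 660660\right) = \left(3 - 196 + 135\right) - 660739 = -58 - 660739 = -660797$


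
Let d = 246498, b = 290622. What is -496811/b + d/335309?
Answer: -94947457843/97448172198 ≈ -0.97434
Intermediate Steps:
-496811/b + d/335309 = -496811/290622 + 246498/335309 = -94947457843/97448172198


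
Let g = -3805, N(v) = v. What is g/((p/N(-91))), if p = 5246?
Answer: 346255/5246 ≈ 66.004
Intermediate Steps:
g/((p/N(-91))) = -3805/(5246/(-91)) = -3805/(5246*(-1/91)) = -3805/(-5246/91) = -3805*(-91/5246) = 346255/5246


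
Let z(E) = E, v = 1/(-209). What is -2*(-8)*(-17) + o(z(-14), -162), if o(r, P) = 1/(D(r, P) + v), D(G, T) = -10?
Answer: -568961/2091 ≈ -272.10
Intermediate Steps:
v = -1/209 ≈ -0.0047847
o(r, P) = -209/2091 (o(r, P) = 1/(-10 - 1/209) = 1/(-2091/209) = -209/2091)
-2*(-8)*(-17) + o(z(-14), -162) = -2*(-8)*(-17) - 209/2091 = 16*(-17) - 209/2091 = -272 - 209/2091 = -568961/2091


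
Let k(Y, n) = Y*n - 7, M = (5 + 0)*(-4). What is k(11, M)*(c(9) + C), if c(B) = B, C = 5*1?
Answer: -3178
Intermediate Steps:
C = 5
M = -20 (M = 5*(-4) = -20)
k(Y, n) = -7 + Y*n
k(11, M)*(c(9) + C) = (-7 + 11*(-20))*(9 + 5) = (-7 - 220)*14 = -227*14 = -3178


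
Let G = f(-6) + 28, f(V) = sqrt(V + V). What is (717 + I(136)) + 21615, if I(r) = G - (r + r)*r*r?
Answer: -5008552 + 2*I*sqrt(3) ≈ -5.0086e+6 + 3.4641*I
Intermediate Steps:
f(V) = sqrt(2)*sqrt(V) (f(V) = sqrt(2*V) = sqrt(2)*sqrt(V))
G = 28 + 2*I*sqrt(3) (G = sqrt(2)*sqrt(-6) + 28 = sqrt(2)*(I*sqrt(6)) + 28 = 2*I*sqrt(3) + 28 = 28 + 2*I*sqrt(3) ≈ 28.0 + 3.4641*I)
I(r) = 28 - 2*r**3 + 2*I*sqrt(3) (I(r) = (28 + 2*I*sqrt(3)) - (r + r)*r*r = (28 + 2*I*sqrt(3)) - (2*r)*r*r = (28 + 2*I*sqrt(3)) - 2*r**2*r = (28 + 2*I*sqrt(3)) - 2*r**3 = 28 - 2*r**3 + 2*I*sqrt(3))
(717 + I(136)) + 21615 = (717 + (28 - 2*136**3 + 2*I*sqrt(3))) + 21615 = (717 + (28 - 2*2515456 + 2*I*sqrt(3))) + 21615 = (717 + (28 - 5030912 + 2*I*sqrt(3))) + 21615 = (717 + (-5030884 + 2*I*sqrt(3))) + 21615 = (-5030167 + 2*I*sqrt(3)) + 21615 = -5008552 + 2*I*sqrt(3)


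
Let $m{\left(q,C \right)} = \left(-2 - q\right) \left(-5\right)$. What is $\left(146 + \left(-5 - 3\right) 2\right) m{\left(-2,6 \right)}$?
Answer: $0$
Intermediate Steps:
$m{\left(q,C \right)} = 10 + 5 q$
$\left(146 + \left(-5 - 3\right) 2\right) m{\left(-2,6 \right)} = \left(146 + \left(-5 - 3\right) 2\right) \left(10 + 5 \left(-2\right)\right) = \left(146 - 16\right) \left(10 - 10\right) = \left(146 - 16\right) 0 = 130 \cdot 0 = 0$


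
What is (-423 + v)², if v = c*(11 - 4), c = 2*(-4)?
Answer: 229441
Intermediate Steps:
c = -8
v = -56 (v = -8*(11 - 4) = -8*7 = -56)
(-423 + v)² = (-423 - 56)² = (-479)² = 229441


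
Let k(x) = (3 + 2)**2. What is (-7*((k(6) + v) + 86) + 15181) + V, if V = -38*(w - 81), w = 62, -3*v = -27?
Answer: 15063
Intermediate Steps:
v = 9 (v = -1/3*(-27) = 9)
k(x) = 25 (k(x) = 5**2 = 25)
V = 722 (V = -38*(62 - 81) = -38*(-19) = 722)
(-7*((k(6) + v) + 86) + 15181) + V = (-7*((25 + 9) + 86) + 15181) + 722 = (-7*(34 + 86) + 15181) + 722 = (-7*120 + 15181) + 722 = (-840 + 15181) + 722 = 14341 + 722 = 15063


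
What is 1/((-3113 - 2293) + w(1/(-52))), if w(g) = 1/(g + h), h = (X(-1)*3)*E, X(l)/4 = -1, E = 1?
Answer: -625/3378802 ≈ -0.00018498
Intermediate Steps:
X(l) = -4 (X(l) = 4*(-1) = -4)
h = -12 (h = -4*3*1 = -12*1 = -12)
w(g) = 1/(-12 + g) (w(g) = 1/(g - 12) = 1/(-12 + g))
1/((-3113 - 2293) + w(1/(-52))) = 1/((-3113 - 2293) + 1/(-12 + 1/(-52))) = 1/(-5406 + 1/(-12 - 1/52)) = 1/(-5406 + 1/(-625/52)) = 1/(-5406 - 52/625) = 1/(-3378802/625) = -625/3378802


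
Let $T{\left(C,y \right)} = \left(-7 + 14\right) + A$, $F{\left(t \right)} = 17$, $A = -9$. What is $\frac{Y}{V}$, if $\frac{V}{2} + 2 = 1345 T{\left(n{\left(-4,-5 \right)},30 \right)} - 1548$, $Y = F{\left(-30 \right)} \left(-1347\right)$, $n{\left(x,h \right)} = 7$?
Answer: $\frac{22899}{8480} \approx 2.7004$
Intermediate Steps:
$Y = -22899$ ($Y = 17 \left(-1347\right) = -22899$)
$T{\left(C,y \right)} = -2$ ($T{\left(C,y \right)} = \left(-7 + 14\right) - 9 = 7 - 9 = -2$)
$V = -8480$ ($V = -4 + 2 \left(1345 \left(-2\right) - 1548\right) = -4 + 2 \left(-2690 - 1548\right) = -4 + 2 \left(-4238\right) = -4 - 8476 = -8480$)
$\frac{Y}{V} = - \frac{22899}{-8480} = \left(-22899\right) \left(- \frac{1}{8480}\right) = \frac{22899}{8480}$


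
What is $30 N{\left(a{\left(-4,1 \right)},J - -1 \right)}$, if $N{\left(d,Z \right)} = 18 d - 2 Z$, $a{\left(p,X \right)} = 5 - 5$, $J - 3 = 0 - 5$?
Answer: $60$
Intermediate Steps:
$J = -2$ ($J = 3 + \left(0 - 5\right) = 3 - 5 = -2$)
$a{\left(p,X \right)} = 0$
$N{\left(d,Z \right)} = - 2 Z + 18 d$
$30 N{\left(a{\left(-4,1 \right)},J - -1 \right)} = 30 \left(- 2 \left(-2 - -1\right) + 18 \cdot 0\right) = 30 \left(- 2 \left(-2 + 1\right) + 0\right) = 30 \left(\left(-2\right) \left(-1\right) + 0\right) = 30 \left(2 + 0\right) = 30 \cdot 2 = 60$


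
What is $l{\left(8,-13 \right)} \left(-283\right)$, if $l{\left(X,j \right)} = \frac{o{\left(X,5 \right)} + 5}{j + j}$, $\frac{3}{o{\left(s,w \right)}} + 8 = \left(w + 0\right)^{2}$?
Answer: $\frac{12452}{221} \approx 56.344$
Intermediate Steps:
$o{\left(s,w \right)} = \frac{3}{-8 + w^{2}}$ ($o{\left(s,w \right)} = \frac{3}{-8 + \left(w + 0\right)^{2}} = \frac{3}{-8 + w^{2}}$)
$l{\left(X,j \right)} = \frac{44}{17 j}$ ($l{\left(X,j \right)} = \frac{\frac{3}{-8 + 5^{2}} + 5}{j + j} = \frac{\frac{3}{-8 + 25} + 5}{2 j} = \left(\frac{3}{17} + 5\right) \frac{1}{2 j} = \frac{88 \frac{1}{2 j}}{17} = \frac{44}{17 j}$)
$l{\left(8,-13 \right)} \left(-283\right) = \frac{44}{17 \left(-13\right)} \left(-283\right) = \frac{44}{17} \left(- \frac{1}{13}\right) \left(-283\right) = \left(- \frac{44}{221}\right) \left(-283\right) = \frac{12452}{221}$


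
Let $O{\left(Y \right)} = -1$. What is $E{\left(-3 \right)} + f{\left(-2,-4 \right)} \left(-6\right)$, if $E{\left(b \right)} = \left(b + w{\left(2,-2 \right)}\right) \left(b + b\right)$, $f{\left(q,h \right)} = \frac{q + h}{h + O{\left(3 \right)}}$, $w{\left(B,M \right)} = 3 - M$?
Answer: $- \frac{96}{5} \approx -19.2$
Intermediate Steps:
$f{\left(q,h \right)} = \frac{h + q}{-1 + h}$ ($f{\left(q,h \right)} = \frac{q + h}{h - 1} = \frac{h + q}{-1 + h}$)
$E{\left(b \right)} = 2 b \left(5 + b\right)$ ($E{\left(b \right)} = \left(b + \left(3 - -2\right)\right) \left(b + b\right) = \left(b + \left(3 + 2\right)\right) 2 b = \left(b + 5\right) 2 b = \left(5 + b\right) 2 b = 2 b \left(5 + b\right)$)
$E{\left(-3 \right)} + f{\left(-2,-4 \right)} \left(-6\right) = 2 \left(-3\right) \left(5 - 3\right) + \frac{-4 - 2}{-1 - 4} \left(-6\right) = 2 \left(-3\right) 2 + \frac{1}{-5} \left(-6\right) \left(-6\right) = -12 + \left(- \frac{1}{5}\right) \left(-6\right) \left(-6\right) = -12 + \frac{6}{5} \left(-6\right) = -12 - \frac{36}{5} = - \frac{96}{5}$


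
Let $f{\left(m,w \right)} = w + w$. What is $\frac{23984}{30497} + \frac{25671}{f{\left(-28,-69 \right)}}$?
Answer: $- \frac{259859565}{1402862} \approx -185.24$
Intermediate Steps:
$f{\left(m,w \right)} = 2 w$
$\frac{23984}{30497} + \frac{25671}{f{\left(-28,-69 \right)}} = \frac{23984}{30497} + \frac{25671}{2 \left(-69\right)} = 23984 \cdot \frac{1}{30497} + \frac{25671}{-138} = \frac{23984}{30497} + 25671 \left(- \frac{1}{138}\right) = \frac{23984}{30497} - \frac{8557}{46} = - \frac{259859565}{1402862}$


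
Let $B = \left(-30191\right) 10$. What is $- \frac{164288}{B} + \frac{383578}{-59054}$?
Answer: $- \frac{26526042607}{4457248285} \approx -5.9512$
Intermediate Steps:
$B = -301910$
$- \frac{164288}{B} + \frac{383578}{-59054} = - \frac{164288}{-301910} + \frac{383578}{-59054} = \left(-164288\right) \left(- \frac{1}{301910}\right) + 383578 \left(- \frac{1}{59054}\right) = \frac{82144}{150955} - \frac{191789}{29527} = - \frac{26526042607}{4457248285}$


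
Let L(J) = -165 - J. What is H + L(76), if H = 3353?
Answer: 3112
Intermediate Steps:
H + L(76) = 3353 + (-165 - 1*76) = 3353 + (-165 - 76) = 3353 - 241 = 3112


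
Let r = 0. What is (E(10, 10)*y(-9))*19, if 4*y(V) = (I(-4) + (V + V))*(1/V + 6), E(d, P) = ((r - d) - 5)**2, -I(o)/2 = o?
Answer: -125875/2 ≈ -62938.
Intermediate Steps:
I(o) = -2*o
E(d, P) = (-5 - d)**2 (E(d, P) = ((0 - d) - 5)**2 = (-d - 5)**2 = (-5 - d)**2)
y(V) = (6 + 1/V)*(8 + 2*V)/4 (y(V) = ((-2*(-4) + (V + V))*(1/V + 6))/4 = ((8 + 2*V)*(6 + 1/V))/4 = ((6 + 1/V)*(8 + 2*V))/4 = (6 + 1/V)*(8 + 2*V)/4)
(E(10, 10)*y(-9))*19 = ((5 + 10)**2*(25/2 + 2/(-9) + 3*(-9)))*19 = (15**2*(25/2 + 2*(-1/9) - 27))*19 = (225*(25/2 - 2/9 - 27))*19 = (225*(-265/18))*19 = -6625/2*19 = -125875/2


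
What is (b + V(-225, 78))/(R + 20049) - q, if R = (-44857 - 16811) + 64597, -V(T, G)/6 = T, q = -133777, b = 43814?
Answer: 1536986535/11489 ≈ 1.3378e+5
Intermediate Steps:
V(T, G) = -6*T
R = 2929 (R = -61668 + 64597 = 2929)
(b + V(-225, 78))/(R + 20049) - q = (43814 - 6*(-225))/(2929 + 20049) - 1*(-133777) = (43814 + 1350)/22978 + 133777 = 45164*(1/22978) + 133777 = 22582/11489 + 133777 = 1536986535/11489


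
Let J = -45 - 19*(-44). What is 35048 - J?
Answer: 34257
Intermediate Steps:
J = 791 (J = -45 + 836 = 791)
35048 - J = 35048 - 1*791 = 35048 - 791 = 34257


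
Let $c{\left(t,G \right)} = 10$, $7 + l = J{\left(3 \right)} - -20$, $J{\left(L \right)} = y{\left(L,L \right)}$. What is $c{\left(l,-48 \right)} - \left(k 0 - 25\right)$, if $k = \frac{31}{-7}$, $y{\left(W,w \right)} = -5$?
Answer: $35$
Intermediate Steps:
$J{\left(L \right)} = -5$
$k = - \frac{31}{7}$ ($k = 31 \left(- \frac{1}{7}\right) = - \frac{31}{7} \approx -4.4286$)
$l = 8$ ($l = -7 - -15 = -7 + \left(-5 + 20\right) = -7 + 15 = 8$)
$c{\left(l,-48 \right)} - \left(k 0 - 25\right) = 10 - \left(\left(- \frac{31}{7}\right) 0 - 25\right) = 10 - \left(0 - 25\right) = 10 - -25 = 10 + 25 = 35$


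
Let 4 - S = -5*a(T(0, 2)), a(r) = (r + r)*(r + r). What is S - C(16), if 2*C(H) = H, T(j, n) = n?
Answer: 76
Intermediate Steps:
C(H) = H/2
a(r) = 4*r² (a(r) = (2*r)*(2*r) = 4*r²)
S = 84 (S = 4 - (-5)*4*2² = 4 - (-5)*4*4 = 4 - (-5)*16 = 4 - 1*(-80) = 4 + 80 = 84)
S - C(16) = 84 - 16/2 = 84 - 1*8 = 84 - 8 = 76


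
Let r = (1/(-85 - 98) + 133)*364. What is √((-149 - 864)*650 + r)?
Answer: I*√20429629194/183 ≈ 781.05*I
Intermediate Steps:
r = 8859032/183 (r = (1/(-183) + 133)*364 = (-1/183 + 133)*364 = (24338/183)*364 = 8859032/183 ≈ 48410.)
√((-149 - 864)*650 + r) = √((-149 - 864)*650 + 8859032/183) = √(-1013*650 + 8859032/183) = √(-658450 + 8859032/183) = √(-111637318/183) = I*√20429629194/183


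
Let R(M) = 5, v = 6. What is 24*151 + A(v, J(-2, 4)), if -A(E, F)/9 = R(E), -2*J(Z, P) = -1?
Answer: 3579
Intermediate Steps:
J(Z, P) = ½ (J(Z, P) = -½*(-1) = ½)
A(E, F) = -45 (A(E, F) = -9*5 = -45)
24*151 + A(v, J(-2, 4)) = 24*151 - 45 = 3624 - 45 = 3579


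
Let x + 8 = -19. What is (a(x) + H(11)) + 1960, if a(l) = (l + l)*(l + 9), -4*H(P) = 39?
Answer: 11689/4 ≈ 2922.3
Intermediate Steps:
x = -27 (x = -8 - 19 = -27)
H(P) = -39/4 (H(P) = -1/4*39 = -39/4)
a(l) = 2*l*(9 + l) (a(l) = (2*l)*(9 + l) = 2*l*(9 + l))
(a(x) + H(11)) + 1960 = (2*(-27)*(9 - 27) - 39/4) + 1960 = (2*(-27)*(-18) - 39/4) + 1960 = (972 - 39/4) + 1960 = 3849/4 + 1960 = 11689/4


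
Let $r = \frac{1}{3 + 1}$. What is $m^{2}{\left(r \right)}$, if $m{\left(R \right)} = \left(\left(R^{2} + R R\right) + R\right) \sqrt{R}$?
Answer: $\frac{9}{256} \approx 0.035156$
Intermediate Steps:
$r = \frac{1}{4} \approx 0.25$
$m{\left(R \right)} = \sqrt{R} \left(R + 2 R^{2}\right)$ ($m{\left(R \right)} = \left(\left(R^{2} + R^{2}\right) + R\right) \sqrt{R} = \left(2 R^{2} + R\right) \sqrt{R} = \left(R + 2 R^{2}\right) \sqrt{R} = \sqrt{R} \left(R + 2 R^{2}\right)$)
$m^{2}{\left(r \right)} = \left(\frac{1 + 2 \cdot \frac{1}{4}}{8}\right)^{2} = \left(\frac{1 + \frac{1}{2}}{8}\right)^{2} = \left(\frac{1}{8} \cdot \frac{3}{2}\right)^{2} = \left(\frac{3}{16}\right)^{2} = \frac{9}{256}$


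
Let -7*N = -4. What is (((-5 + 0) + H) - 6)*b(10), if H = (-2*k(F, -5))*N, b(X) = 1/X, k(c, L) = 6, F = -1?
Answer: -25/14 ≈ -1.7857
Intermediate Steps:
N = 4/7 (N = -1/7*(-4) = 4/7 ≈ 0.57143)
H = -48/7 (H = -2*6*(4/7) = -12*4/7 = -48/7 ≈ -6.8571)
(((-5 + 0) + H) - 6)*b(10) = (((-5 + 0) - 48/7) - 6)/10 = ((-5 - 48/7) - 6)*(1/10) = (-83/7 - 6)*(1/10) = -125/7*1/10 = -25/14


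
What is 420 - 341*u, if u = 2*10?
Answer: -6400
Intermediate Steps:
u = 20
420 - 341*u = 420 - 341*20 = 420 - 6820 = -6400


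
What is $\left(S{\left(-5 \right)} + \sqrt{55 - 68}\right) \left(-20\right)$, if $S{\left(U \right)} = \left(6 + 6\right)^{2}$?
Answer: $-2880 - 20 i \sqrt{13} \approx -2880.0 - 72.111 i$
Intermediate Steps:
$S{\left(U \right)} = 144$ ($S{\left(U \right)} = 12^{2} = 144$)
$\left(S{\left(-5 \right)} + \sqrt{55 - 68}\right) \left(-20\right) = \left(144 + \sqrt{55 - 68}\right) \left(-20\right) = \left(144 + \sqrt{-13}\right) \left(-20\right) = \left(144 + i \sqrt{13}\right) \left(-20\right) = -2880 - 20 i \sqrt{13}$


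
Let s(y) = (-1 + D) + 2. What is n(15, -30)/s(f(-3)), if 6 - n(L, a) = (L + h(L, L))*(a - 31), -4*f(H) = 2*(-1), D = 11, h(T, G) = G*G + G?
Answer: 5187/4 ≈ 1296.8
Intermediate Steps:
h(T, G) = G + G**2 (h(T, G) = G**2 + G = G + G**2)
f(H) = 1/2 (f(H) = -(-1)/2 = -1/4*(-2) = 1/2)
s(y) = 12 (s(y) = (-1 + 11) + 2 = 10 + 2 = 12)
n(L, a) = 6 - (-31 + a)*(L + L*(1 + L)) (n(L, a) = 6 - (L + L*(1 + L))*(a - 31) = 6 - (L + L*(1 + L))*(-31 + a) = 6 - (-31 + a)*(L + L*(1 + L)))
n(15, -30)/s(f(-3)) = (6 + 31*15**2 + 62*15 - 1*(-30)*15**2 - 2*15*(-30))/12 = (6 + 31*225 + 930 - 1*(-30)*225 + 900)*(1/12) = (6 + 6975 + 930 + 6750 + 900)*(1/12) = 15561*(1/12) = 5187/4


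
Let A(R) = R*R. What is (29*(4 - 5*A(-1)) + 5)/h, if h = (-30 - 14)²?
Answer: -3/242 ≈ -0.012397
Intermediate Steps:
A(R) = R²
h = 1936 (h = (-44)² = 1936)
(29*(4 - 5*A(-1)) + 5)/h = (29*(4 - 5*(-1)²) + 5)/1936 = (29*(4 - 5*1) + 5)*(1/1936) = (29*(4 - 5) + 5)*(1/1936) = (29*(-1) + 5)*(1/1936) = (-29 + 5)*(1/1936) = -24*1/1936 = -3/242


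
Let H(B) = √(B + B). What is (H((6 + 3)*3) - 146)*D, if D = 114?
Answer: -16644 + 342*√6 ≈ -15806.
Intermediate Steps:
H(B) = √2*√B (H(B) = √(2*B) = √2*√B)
(H((6 + 3)*3) - 146)*D = (√2*√((6 + 3)*3) - 146)*114 = (√2*√(9*3) - 146)*114 = (√2*√27 - 146)*114 = (√2*(3*√3) - 146)*114 = (3*√6 - 146)*114 = (-146 + 3*√6)*114 = -16644 + 342*√6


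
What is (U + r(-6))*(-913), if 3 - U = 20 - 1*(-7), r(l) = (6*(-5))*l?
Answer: -142428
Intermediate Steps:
r(l) = -30*l
U = -24 (U = 3 - (20 - 1*(-7)) = 3 - (20 + 7) = 3 - 1*27 = 3 - 27 = -24)
(U + r(-6))*(-913) = (-24 - 30*(-6))*(-913) = (-24 + 180)*(-913) = 156*(-913) = -142428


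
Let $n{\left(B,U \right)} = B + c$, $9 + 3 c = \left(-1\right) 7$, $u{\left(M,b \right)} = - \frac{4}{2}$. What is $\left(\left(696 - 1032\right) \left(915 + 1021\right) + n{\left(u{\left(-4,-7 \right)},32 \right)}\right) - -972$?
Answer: $- \frac{1948594}{3} \approx -6.4953 \cdot 10^{5}$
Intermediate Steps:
$u{\left(M,b \right)} = -2$ ($u{\left(M,b \right)} = \left(-4\right) \frac{1}{2} = -2$)
$c = - \frac{16}{3}$ ($c = -3 + \frac{\left(-1\right) 7}{3} = -3 + \frac{1}{3} \left(-7\right) = -3 - \frac{7}{3} = - \frac{16}{3} \approx -5.3333$)
$n{\left(B,U \right)} = - \frac{16}{3} + B$ ($n{\left(B,U \right)} = B - \frac{16}{3} = - \frac{16}{3} + B$)
$\left(\left(696 - 1032\right) \left(915 + 1021\right) + n{\left(u{\left(-4,-7 \right)},32 \right)}\right) - -972 = \left(\left(696 - 1032\right) \left(915 + 1021\right) - \frac{22}{3}\right) - -972 = \left(\left(-336\right) 1936 - \frac{22}{3}\right) + 972 = \left(-650496 - \frac{22}{3}\right) + 972 = - \frac{1951510}{3} + 972 = - \frac{1948594}{3}$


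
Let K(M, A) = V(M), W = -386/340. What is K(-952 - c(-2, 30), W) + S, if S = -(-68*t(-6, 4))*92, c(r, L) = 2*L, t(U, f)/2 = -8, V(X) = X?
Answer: -101108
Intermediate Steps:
t(U, f) = -16 (t(U, f) = 2*(-8) = -16)
W = -193/170 (W = -386*1/340 = -193/170 ≈ -1.1353)
K(M, A) = M
S = -100096 (S = -(-68*(-16))*92 = -1088*92 = -1*100096 = -100096)
K(-952 - c(-2, 30), W) + S = (-952 - 2*30) - 100096 = (-952 - 1*60) - 100096 = (-952 - 60) - 100096 = -1012 - 100096 = -101108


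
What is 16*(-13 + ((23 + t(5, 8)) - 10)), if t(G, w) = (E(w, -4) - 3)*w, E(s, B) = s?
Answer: 640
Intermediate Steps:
t(G, w) = w*(-3 + w) (t(G, w) = (w - 3)*w = (-3 + w)*w = w*(-3 + w))
16*(-13 + ((23 + t(5, 8)) - 10)) = 16*(-13 + ((23 + 8*(-3 + 8)) - 10)) = 16*(-13 + ((23 + 8*5) - 10)) = 16*(-13 + ((23 + 40) - 10)) = 16*(-13 + (63 - 10)) = 16*(-13 + 53) = 16*40 = 640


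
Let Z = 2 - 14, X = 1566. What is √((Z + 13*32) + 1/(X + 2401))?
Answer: √6357787923/3967 ≈ 20.100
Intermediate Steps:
Z = -12
√((Z + 13*32) + 1/(X + 2401)) = √((-12 + 13*32) + 1/(1566 + 2401)) = √((-12 + 416) + 1/3967) = √(404 + 1/3967) = √(1602669/3967) = √6357787923/3967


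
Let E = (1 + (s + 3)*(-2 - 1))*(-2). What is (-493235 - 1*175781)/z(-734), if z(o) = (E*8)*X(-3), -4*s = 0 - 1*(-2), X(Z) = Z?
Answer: 83627/39 ≈ 2144.3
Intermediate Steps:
s = -½ (s = -(0 - 1*(-2))/4 = -(0 + 2)/4 = -¼*2 = -½ ≈ -0.50000)
E = 13 (E = (1 + (-½ + 3)*(-2 - 1))*(-2) = (1 + (5/2)*(-3))*(-2) = (1 - 15/2)*(-2) = -13/2*(-2) = 13)
z(o) = -312 (z(o) = (13*8)*(-3) = 104*(-3) = -312)
(-493235 - 1*175781)/z(-734) = (-493235 - 1*175781)/(-312) = (-493235 - 175781)*(-1/312) = -669016*(-1/312) = 83627/39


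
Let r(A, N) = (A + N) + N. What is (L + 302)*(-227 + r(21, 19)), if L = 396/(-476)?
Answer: -860136/17 ≈ -50596.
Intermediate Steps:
r(A, N) = A + 2*N
L = -99/119 (L = 396*(-1/476) = -99/119 ≈ -0.83193)
(L + 302)*(-227 + r(21, 19)) = (-99/119 + 302)*(-227 + (21 + 2*19)) = 35839*(-227 + (21 + 38))/119 = 35839*(-227 + 59)/119 = (35839/119)*(-168) = -860136/17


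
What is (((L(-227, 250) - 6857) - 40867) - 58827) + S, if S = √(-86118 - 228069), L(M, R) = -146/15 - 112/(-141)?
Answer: -75124757/705 + I*√314187 ≈ -1.0656e+5 + 560.52*I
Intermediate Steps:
L(M, R) = -6302/705 (L(M, R) = -146*1/15 - 112*(-1/141) = -146/15 + 112/141 = -6302/705)
S = I*√314187 (S = √(-314187) = I*√314187 ≈ 560.52*I)
(((L(-227, 250) - 6857) - 40867) - 58827) + S = (((-6302/705 - 6857) - 40867) - 58827) + I*√314187 = ((-4840487/705 - 40867) - 58827) + I*√314187 = (-33651722/705 - 58827) + I*√314187 = -75124757/705 + I*√314187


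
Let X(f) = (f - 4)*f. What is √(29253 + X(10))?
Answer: 3*√3257 ≈ 171.21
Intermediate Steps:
X(f) = f*(-4 + f) (X(f) = (-4 + f)*f = f*(-4 + f))
√(29253 + X(10)) = √(29253 + 10*(-4 + 10)) = √(29253 + 10*6) = √(29253 + 60) = √29313 = 3*√3257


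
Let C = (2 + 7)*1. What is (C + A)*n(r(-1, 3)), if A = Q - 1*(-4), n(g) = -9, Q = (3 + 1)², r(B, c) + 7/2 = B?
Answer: -261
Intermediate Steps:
r(B, c) = -7/2 + B
Q = 16 (Q = 4² = 16)
A = 20 (A = 16 - 1*(-4) = 16 + 4 = 20)
C = 9 (C = 9*1 = 9)
(C + A)*n(r(-1, 3)) = (9 + 20)*(-9) = 29*(-9) = -261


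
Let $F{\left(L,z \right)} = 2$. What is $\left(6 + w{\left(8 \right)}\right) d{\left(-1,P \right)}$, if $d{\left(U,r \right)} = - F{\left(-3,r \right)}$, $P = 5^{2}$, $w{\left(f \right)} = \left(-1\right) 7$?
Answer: $2$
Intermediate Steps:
$w{\left(f \right)} = -7$
$P = 25$
$d{\left(U,r \right)} = -2$ ($d{\left(U,r \right)} = \left(-1\right) 2 = -2$)
$\left(6 + w{\left(8 \right)}\right) d{\left(-1,P \right)} = \left(6 - 7\right) \left(-2\right) = \left(-1\right) \left(-2\right) = 2$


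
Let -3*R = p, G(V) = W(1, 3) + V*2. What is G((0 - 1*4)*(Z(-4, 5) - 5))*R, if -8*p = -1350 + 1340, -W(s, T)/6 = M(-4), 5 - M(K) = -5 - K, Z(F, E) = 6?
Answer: 55/3 ≈ 18.333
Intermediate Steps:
M(K) = 10 + K (M(K) = 5 - (-5 - K) = 5 + (5 + K) = 10 + K)
W(s, T) = -36 (W(s, T) = -6*(10 - 4) = -6*6 = -36)
p = 5/4 (p = -(-1350 + 1340)/8 = -⅛*(-10) = 5/4 ≈ 1.2500)
G(V) = -36 + 2*V (G(V) = -36 + V*2 = -36 + 2*V)
R = -5/12 (R = -⅓*5/4 = -5/12 ≈ -0.41667)
G((0 - 1*4)*(Z(-4, 5) - 5))*R = (-36 + 2*((0 - 1*4)*(6 - 5)))*(-5/12) = (-36 + 2*((0 - 4)*1))*(-5/12) = (-36 + 2*(-4*1))*(-5/12) = (-36 + 2*(-4))*(-5/12) = (-36 - 8)*(-5/12) = -44*(-5/12) = 55/3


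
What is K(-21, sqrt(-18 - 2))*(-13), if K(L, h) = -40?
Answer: 520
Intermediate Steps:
K(-21, sqrt(-18 - 2))*(-13) = -40*(-13) = 520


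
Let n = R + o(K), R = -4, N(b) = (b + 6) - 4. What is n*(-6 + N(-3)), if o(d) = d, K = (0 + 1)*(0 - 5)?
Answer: 63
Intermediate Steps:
K = -5 (K = 1*(-5) = -5)
N(b) = 2 + b (N(b) = (6 + b) - 4 = 2 + b)
n = -9 (n = -4 - 5 = -9)
n*(-6 + N(-3)) = -9*(-6 + (2 - 3)) = -9*(-6 - 1) = -9*(-7) = 63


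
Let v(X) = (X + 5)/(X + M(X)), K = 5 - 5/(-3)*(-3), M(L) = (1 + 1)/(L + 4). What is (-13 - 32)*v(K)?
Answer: -450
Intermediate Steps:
M(L) = 2/(4 + L)
K = 0 (K = 5 - 5*(-⅓)*(-3) = 5 + (5/3)*(-3) = 5 - 5 = 0)
v(X) = (5 + X)/(X + 2/(4 + X)) (v(X) = (X + 5)/(X + 2/(4 + X)) = (5 + X)/(X + 2/(4 + X)))
(-13 - 32)*v(K) = (-13 - 32)*((4 + 0)*(5 + 0)/(2 + 0*(4 + 0))) = -45*4*5/(2 + 0*4) = -45*4*5/(2 + 0) = -45*4*5/2 = -45*10 = -450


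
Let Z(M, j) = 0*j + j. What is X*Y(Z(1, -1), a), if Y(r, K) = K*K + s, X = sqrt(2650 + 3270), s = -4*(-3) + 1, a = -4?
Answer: 116*sqrt(370) ≈ 2231.3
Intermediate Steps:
s = 13 (s = 12 + 1 = 13)
X = 4*sqrt(370) (X = sqrt(5920) = 4*sqrt(370) ≈ 76.942)
Z(M, j) = j (Z(M, j) = 0 + j = j)
Y(r, K) = 13 + K**2 (Y(r, K) = K*K + 13 = K**2 + 13 = 13 + K**2)
X*Y(Z(1, -1), a) = (4*sqrt(370))*(13 + (-4)**2) = (4*sqrt(370))*(13 + 16) = (4*sqrt(370))*29 = 116*sqrt(370)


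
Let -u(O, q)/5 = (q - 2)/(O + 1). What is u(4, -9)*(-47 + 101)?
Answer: 594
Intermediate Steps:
u(O, q) = -5*(-2 + q)/(1 + O) (u(O, q) = -5*(q - 2)/(O + 1) = -5*(-2 + q)/(1 + O))
u(4, -9)*(-47 + 101) = (5*(2 - 1*(-9))/(1 + 4))*(-47 + 101) = (5*(2 + 9)/5)*54 = (5*(1/5)*11)*54 = 11*54 = 594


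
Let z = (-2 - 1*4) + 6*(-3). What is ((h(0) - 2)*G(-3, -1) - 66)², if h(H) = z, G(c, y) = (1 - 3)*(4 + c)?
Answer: 196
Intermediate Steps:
G(c, y) = -8 - 2*c (G(c, y) = -2*(4 + c) = -8 - 2*c)
z = -24 (z = (-2 - 4) - 18 = -6 - 18 = -24)
h(H) = -24
((h(0) - 2)*G(-3, -1) - 66)² = ((-24 - 2)*(-8 - 2*(-3)) - 66)² = (-26*(-8 + 6) - 66)² = (-26*(-2) - 66)² = (52 - 66)² = (-14)² = 196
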